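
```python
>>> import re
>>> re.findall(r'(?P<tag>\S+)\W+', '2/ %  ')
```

Pattern: one or more of a non-whitespace character (captured as 'tag'); then one or more of a non-word character.
Walking the string: at [0:6] match '2/ %  ', group 1 = '2/'.
With a single group, `findall` returns only what that group captured — 1 item.

['2/']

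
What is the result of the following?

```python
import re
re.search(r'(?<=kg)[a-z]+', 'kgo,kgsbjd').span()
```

(2, 3)

The positive lookaround only admits positions where the adjacent text matches; those characters stay outside the span.
The match spans [2:3] → 'o'.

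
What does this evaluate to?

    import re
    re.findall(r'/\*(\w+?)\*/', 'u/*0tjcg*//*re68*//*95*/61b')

Matches: at [1:10] match '/*0tjcg*/', group 1 = '0tjcg'; at [10:18] match '/*re68*/', group 1 = 're68'; at [18:24] match '/*95*/', group 1 = '95'.
`findall` collects group 1 from each match (3 total).

['0tjcg', 're68', '95']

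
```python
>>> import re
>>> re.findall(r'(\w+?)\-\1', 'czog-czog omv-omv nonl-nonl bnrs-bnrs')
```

`\1` is not a pattern — it's the concrete string captured by group 1, re-applied verbatim.
Scanning left to right: at [0:9] match 'czog-czog', group 1 = 'czog'; at [10:17] match 'omv-omv', group 1 = 'omv'; at [18:27] match 'nonl-nonl', group 1 = 'nonl'; at [28:37] match 'bnrs-bnrs', group 1 = 'bnrs'.
With a single group, `findall` returns only what that group captured — 4 items.

['czog', 'omv', 'nonl', 'bnrs']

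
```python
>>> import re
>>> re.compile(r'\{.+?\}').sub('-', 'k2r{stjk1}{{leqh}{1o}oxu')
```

'k2r---oxu'

Matches: at [3:10] → '{stjk1}'; at [10:17] → '{{leqh}'; at [17:21] → '{1o}'.
Every occurrence is swapped for '-'.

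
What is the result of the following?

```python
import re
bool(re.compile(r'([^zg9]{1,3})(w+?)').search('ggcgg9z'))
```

False

Here nothing in the string fits, so the call returns None, and `bool(None)` is False.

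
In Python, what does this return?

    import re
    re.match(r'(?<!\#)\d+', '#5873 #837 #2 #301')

`re.match` won't scan ahead — the pattern has to work from the very first character.
Here position 0 doesn't satisfy it, so the call returns None.

None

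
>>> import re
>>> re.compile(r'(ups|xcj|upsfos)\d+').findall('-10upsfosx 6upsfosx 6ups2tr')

['ups']

Walking the string: at [21:25] match 'ups2', group 1 = 'ups'.
With a single group, `findall` returns only what that group captured — 1 item.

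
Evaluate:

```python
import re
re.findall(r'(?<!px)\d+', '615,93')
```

['615', '93']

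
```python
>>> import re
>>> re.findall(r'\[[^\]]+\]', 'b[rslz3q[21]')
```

['[rslz3q[21]']

With no groups in the pattern, `findall` gives back each whole match — 1 here.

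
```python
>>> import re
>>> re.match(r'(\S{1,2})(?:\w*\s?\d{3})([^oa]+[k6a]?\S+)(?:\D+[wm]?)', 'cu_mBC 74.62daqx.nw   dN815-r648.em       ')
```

None

The pattern matches 1 to 2 of a non-whitespace character (captured); then zero or more of a word character, then optionally whitespace, then exactly 3 of a digit (non-capturing group); then one or more of any character except [oa], then optionally one of [k6a], then one or more of a non-whitespace character (captured); then one or more of a non-digit, then optionally one of [wm] (non-capturing group).
`re.match` won't scan ahead — the pattern has to work from the very first character.
Here the string doesn't start with a match, so the call returns None.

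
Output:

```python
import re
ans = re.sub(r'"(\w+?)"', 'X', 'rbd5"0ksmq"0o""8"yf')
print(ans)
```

`sub` substitutes 'X' at each match site.

rbd5X0o"Xyf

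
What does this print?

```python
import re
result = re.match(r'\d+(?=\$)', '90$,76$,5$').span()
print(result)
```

(0, 2)

Because the assertion is zero-width, the text it checks is not consumed and won't appear in the result.
`match` is anchored at position 0; if the pattern doesn't fit there, it returns None.
The match spans [0:2] → '90'.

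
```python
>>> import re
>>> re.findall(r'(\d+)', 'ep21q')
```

['21']

Pattern: one or more of a digit (captured).
Matches: at [2:4] match '21', group 1 = '21'.
`findall` collects group 1 from the one match (1 total).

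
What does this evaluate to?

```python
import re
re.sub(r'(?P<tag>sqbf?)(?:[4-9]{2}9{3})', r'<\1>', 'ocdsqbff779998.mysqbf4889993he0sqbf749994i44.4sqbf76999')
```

'ocdsqbff779998.mysqbf4889993he0<sqbf>4i44.4<sqbf>'

Each match is replaced using the text its own group 1 captured.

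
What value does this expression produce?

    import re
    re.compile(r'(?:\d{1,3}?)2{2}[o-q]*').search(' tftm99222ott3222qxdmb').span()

The pattern matches 1 to 3 of a digit (lazy) (non-capturing group); then exactly 2 of the literal '2', then zero or more of a character in [o-q].
The `?` after the quantifier makes it lazy — it takes as little as possible before letting the rest of the pattern try.
Unlike `match`, `search` isn't anchored — it looks for the pattern anywhere in the string.
The match spans [5:9] → '9922'.

(5, 9)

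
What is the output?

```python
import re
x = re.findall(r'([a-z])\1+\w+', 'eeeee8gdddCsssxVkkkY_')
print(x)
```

['e']

The backreference `\1` re-matches whatever the first group consumed, character for character.
With a single group, `findall` returns only what that group captured — 1 item.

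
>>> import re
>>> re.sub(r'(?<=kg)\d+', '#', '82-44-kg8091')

The lookaround is zero-width — it requires the adjacent text to match without consuming it, so the asserted text isn't part of the match.
Matches: at [8:12] → '8091'.
Every occurrence is swapped for '#'.

'82-44-kg#'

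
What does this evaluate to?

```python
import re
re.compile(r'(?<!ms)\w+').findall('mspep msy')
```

['mspep', 'msy']

Because the assertion is negative and zero-width, positions next to the forbidden text are skipped.
Walking the string: at [0:5] → 'mspep'; at [6:9] → 'msy'.
Since nothing is captured, `findall` lists the 2 matched substrings directly.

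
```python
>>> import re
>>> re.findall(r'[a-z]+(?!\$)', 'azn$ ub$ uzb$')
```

['az', 'u', 'uz']

`(?!…)`/`(?<!…)` only lets a position through if the neighbouring text does NOT match; no characters are consumed.
No capturing groups, so `findall` returns the 3 full match strings.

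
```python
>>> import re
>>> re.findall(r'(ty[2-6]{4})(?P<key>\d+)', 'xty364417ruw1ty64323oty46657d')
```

[('ty3644', '17'), ('ty6432', '3'), ('ty4665', '7')]

Pattern: the literal 'ty', then exactly 4 of a character in [2-6] (captured); then one or more of a digit (captured as 'key').
Walking the string: at [1:9] match 'ty364417', groups = ('ty3644', '17'); at [13:20] match 'ty64323', groups = ('ty6432', '3'); at [21:28] match 'ty46657', groups = ('ty4665', '7').
2 groups means each result is a tuple of 2 captured strings — 3 here.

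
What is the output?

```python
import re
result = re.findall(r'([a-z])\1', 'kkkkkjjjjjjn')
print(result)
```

`\1` has to match the exact text group 1 already captured.
Walking the string: at [0:2] match 'kk', group 1 = 'k'; at [2:4] match 'kk', group 1 = 'k'; at [5:7] match 'jj', group 1 = 'j'; at [7:9] match 'jj', group 1 = 'j'; at [9:11] match 'jj', group 1 = 'j'.
With a single group, `findall` returns only what that group captured — 5 items.

['k', 'k', 'j', 'j', 'j']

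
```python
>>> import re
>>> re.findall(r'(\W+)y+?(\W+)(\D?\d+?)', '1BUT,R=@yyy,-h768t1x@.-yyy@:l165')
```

[('=@', ',-', 'h7'), ('@.-', '@:', 'l1')]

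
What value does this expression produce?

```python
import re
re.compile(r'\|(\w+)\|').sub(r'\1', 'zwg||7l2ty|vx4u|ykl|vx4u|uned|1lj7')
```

Matches: at [4:11] → '|7l2ty|'; at [15:20] → '|ykl|'; at [24:30] → '|uned|'.
Each match is replaced using the text its own group 1 captured.

'zwg|7l2tyvx4uyklvx4uuned1lj7'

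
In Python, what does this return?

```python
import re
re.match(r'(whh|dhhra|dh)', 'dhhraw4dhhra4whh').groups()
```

('dhhra',)

Alternation tries branches left to right and keeps the first one that lets the overall match succeed at that position.
With `match`, the pattern is implicitly anchored at the beginning.
The match spans [0:5] → 'dhhra'.
Captured: group 1 = 'dhhra'.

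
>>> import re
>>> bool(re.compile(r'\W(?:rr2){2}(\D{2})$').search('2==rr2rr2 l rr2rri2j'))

Pattern: a non-word character, then the literal 'rr2' repeated 2 times; then exactly 2 of a non-digit (captured); then anchored at the end.
`search` walks the string left to right and returns the first match it finds.
Here no position works, so the call returns None, and `bool(None)` is False.

False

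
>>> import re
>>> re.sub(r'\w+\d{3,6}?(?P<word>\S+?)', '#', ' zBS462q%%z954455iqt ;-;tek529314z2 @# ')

' #%%#qt ;-;#2 @# '

This matches one or more of a word character, then 3 to 6 of a digit (lazy); then one or more of a non-whitespace character (lazy) (captured as 'word').
Matches: at [1:8] → 'zBS462q'; at [10:18] → 'z954455i'; at [24:34] → 'tek529314z'.
`sub` substitutes '#' at each match site.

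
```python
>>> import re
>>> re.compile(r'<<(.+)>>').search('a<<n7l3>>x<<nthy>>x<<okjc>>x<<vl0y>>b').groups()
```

('n7l3>>x<<nthy>>x<<okjc>>x<<vl0y',)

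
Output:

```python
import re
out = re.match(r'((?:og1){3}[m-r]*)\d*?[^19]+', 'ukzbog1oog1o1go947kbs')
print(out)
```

None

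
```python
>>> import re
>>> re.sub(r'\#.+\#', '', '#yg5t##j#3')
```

Matches: at [0:9] → '#yg5t##j#'.
Each match is replaced by ''.

'3'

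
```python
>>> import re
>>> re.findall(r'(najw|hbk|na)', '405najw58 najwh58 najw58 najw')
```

['najw', 'najw', 'najw', 'najw']

Alternation tries branches left to right and keeps the first one that lets the overall match succeed at that position.
One capturing group, so `findall` returns just the captured substring from each match — 4 in all.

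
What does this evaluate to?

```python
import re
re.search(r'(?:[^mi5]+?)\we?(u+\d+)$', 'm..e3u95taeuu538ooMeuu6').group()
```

Pattern: one or more of any character except [mi5] (lazy) (non-capturing group); then a word character, then optionally a literal 'e'; then one or more of the literal 'u', then one or more of a digit (captured); then anchored at the end.
The match spans [14:23] → '38ooMeuu6'.

'38ooMeuu6'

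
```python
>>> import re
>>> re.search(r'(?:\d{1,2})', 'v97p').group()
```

The match spans [1:3] → '97'.

'97'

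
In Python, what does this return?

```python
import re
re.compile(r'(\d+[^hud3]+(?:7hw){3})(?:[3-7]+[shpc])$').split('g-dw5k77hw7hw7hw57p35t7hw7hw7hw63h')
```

['g-dw5k77hw7hw7hw57p', '35t7hw7hw7hw', '']

The pattern matches one or more of a digit, then one or more of any character except [hud3], then the literal '7hw' repeated 3 times (captured); then one or more of a character in [3-7], then one of [shpc] (non-capturing group); then anchored at the end.
`re.split` interleaves the captured-group text with the surrounding fragments.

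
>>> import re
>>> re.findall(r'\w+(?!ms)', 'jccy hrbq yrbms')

['jccy', 'hrbq', 'yrbms']

Because the assertion is negative and zero-width, positions next to the forbidden text are skipped.
Scanning left to right: at [0:4] → 'jccy'; at [5:9] → 'hrbq'; at [10:15] → 'yrbms'.
Since nothing is captured, `findall` lists the 3 matched substrings directly.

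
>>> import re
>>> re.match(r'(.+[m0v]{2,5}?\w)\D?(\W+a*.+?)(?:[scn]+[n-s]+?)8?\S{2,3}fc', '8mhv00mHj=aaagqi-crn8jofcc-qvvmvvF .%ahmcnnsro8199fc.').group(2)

The match spans [0:52] → '8mhv00mHj=aaagqi-crn8jofcc-qvvmvvF .%ahmcnnsro8199fc'.
Captured: group 1 = '8mhv00mHj=aaagqi-crn8jofcc-qvvmvvF', group 2 = '.%ahm'.

'.%ahm'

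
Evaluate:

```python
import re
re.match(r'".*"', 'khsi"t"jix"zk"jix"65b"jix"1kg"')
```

None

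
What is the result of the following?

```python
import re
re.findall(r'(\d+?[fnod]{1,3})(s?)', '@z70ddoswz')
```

[('70ddo', 's')]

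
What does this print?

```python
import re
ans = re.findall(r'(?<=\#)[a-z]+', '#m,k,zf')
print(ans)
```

['m']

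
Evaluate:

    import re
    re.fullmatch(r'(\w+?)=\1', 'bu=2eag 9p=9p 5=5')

None

`\1` has to match the exact text group 1 already captured.
`fullmatch` succeeds only if the pattern covers the string from start to end.
Here the string isn't matched end-to-end, so the call returns None.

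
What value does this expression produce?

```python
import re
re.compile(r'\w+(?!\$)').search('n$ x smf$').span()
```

(3, 4)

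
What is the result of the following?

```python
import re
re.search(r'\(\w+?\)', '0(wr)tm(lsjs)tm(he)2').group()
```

`search` walks the string left to right and returns the first match it finds.
The match spans [1:5] → '(wr)'.

'(wr)'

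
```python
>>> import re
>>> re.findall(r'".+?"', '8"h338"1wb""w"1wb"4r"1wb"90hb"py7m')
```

The `?` after the quantifier makes it lazy — it takes as little as possible before letting the rest of the pattern try.
`findall` yields the raw match text (4 of them) because the pattern has no groups.

['"h338"', '""w"', '"4r"', '"90hb"']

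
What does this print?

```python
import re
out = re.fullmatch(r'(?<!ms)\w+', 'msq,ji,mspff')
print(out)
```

For `fullmatch`, every character of the input must be accounted for by the pattern.
Here the string isn't matched end-to-end, so the call returns None.

None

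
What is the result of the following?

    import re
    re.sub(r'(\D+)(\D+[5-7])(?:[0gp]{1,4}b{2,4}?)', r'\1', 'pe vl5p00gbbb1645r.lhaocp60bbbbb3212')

'pe vb1645r.lhaocbbb3212'

`\1` in the replacement pulls in group 1's text for each match.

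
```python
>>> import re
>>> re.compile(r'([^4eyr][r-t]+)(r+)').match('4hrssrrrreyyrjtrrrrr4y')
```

None

This matches any character except [4eyr], then one or more of a character in [r-t] (captured); then one or more of a literal 'r' (captured).
`match` is anchored at position 0; if the pattern doesn't fit there, it returns None.
Here the string doesn't start with a match, so the call returns None.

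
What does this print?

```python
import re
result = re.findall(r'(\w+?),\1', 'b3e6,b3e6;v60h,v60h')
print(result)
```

['b3e6', 'v60h']

`\1` is not a pattern — it's the concrete string captured by group 1, re-applied verbatim.
Matches: at [0:9] match 'b3e6,b3e6', group 1 = 'b3e6'; at [10:19] match 'v60h,v60h', group 1 = 'v60h'.
Because there's exactly one group, `findall` drops the full match and keeps group 1 from each hit.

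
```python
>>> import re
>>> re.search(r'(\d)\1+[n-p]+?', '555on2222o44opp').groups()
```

('5',)

`\1` is not a pattern — it's the concrete string captured by group 1, re-applied verbatim.
`re.search` scans for the first position where the pattern succeeds.
The match spans [0:4] → '555o'.
Captured: group 1 = '5'.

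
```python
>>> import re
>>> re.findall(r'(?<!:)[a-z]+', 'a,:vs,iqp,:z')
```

['a', 's', 'iqp']

Because the assertion is negative and zero-width, positions next to the forbidden text are skipped.
`findall` yields the raw match text (3 of them) because the pattern has no groups.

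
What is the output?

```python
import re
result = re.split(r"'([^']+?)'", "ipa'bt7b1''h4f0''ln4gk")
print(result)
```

['ipa', 'bt7b1', '', 'h4f0', "'ln4gk"]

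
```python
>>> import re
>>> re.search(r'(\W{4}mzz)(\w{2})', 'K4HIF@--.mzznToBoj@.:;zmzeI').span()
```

(5, 14)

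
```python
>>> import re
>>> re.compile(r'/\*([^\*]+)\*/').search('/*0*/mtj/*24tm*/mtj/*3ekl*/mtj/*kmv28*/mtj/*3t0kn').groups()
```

Unlike `match`, `search` isn't anchored — it looks for the pattern anywhere in the string.
The match spans [0:5] → '/*0*/'.
Captured: group 1 = '0'.

('0',)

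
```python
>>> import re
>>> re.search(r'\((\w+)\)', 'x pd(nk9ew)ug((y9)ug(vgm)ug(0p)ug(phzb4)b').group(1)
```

'nk9ew'

`search` walks the string left to right and returns the first match it finds.
The match spans [4:11] → '(nk9ew)'.
Captured: group 1 = 'nk9ew'.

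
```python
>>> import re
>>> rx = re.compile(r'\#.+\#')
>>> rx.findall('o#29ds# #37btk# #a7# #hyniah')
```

Walking the string: at [1:22] → '#29ds# #37btk# #a7# #'.
No capturing groups, so `findall` returns the 1 full match string.

['#29ds# #37btk# #a7# #']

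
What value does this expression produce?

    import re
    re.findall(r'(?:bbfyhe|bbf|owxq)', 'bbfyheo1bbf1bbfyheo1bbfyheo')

Alternation isn't longest-match — the leftmost alternative that fits at this position is chosen.
With no groups in the pattern, `findall` gives back each whole match — 4 here.

['bbfyhe', 'bbf', 'bbfyhe', 'bbfyhe']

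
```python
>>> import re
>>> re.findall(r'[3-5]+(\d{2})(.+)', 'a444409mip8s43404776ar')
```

This matches one or more of a character in [3-5]; then exactly 2 of a digit (captured); then one or more of any character (captured).
Walking the string: at [1:22] match '444409mip8s43404776ar', groups = ('09', 'mip8s43404776ar').
2 groups means the one result is a tuple of 2 captured strings — 1 here.

[('09', 'mip8s43404776ar')]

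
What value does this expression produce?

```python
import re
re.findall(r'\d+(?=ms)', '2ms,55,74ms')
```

The positive lookaround only admits positions where the adjacent text matches; those characters stay outside the span.
Scanning left to right: at [0:1] → '2'; at [7:9] → '74'.
`findall` yields the raw match text (2 of them) because the pattern has no groups.

['2', '74']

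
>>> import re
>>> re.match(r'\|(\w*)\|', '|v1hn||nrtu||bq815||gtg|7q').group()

'|v1hn|'

With `match`, the pattern is implicitly anchored at the beginning.
The match spans [0:6] → '|v1hn|'.
Captured: group 1 = 'v1hn'.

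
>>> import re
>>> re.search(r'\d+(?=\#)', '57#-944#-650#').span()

(0, 2)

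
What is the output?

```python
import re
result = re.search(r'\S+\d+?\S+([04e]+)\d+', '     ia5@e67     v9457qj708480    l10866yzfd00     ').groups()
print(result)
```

('e',)

This matches one or more of a non-whitespace character, then one or more of a digit (lazy), then one or more of a non-whitespace character; then one or more of one of [04e] (captured); then one or more of a digit.
`re.search` tries every starting position until one works.
The match spans [5:12] → 'ia5@e67'.
Captured: group 1 = 'e'.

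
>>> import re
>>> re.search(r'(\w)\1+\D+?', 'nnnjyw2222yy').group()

`\1` is not a pattern — it's the concrete string captured by group 1, re-applied verbatim.
The match spans [0:4] → 'nnnj'.

'nnnj'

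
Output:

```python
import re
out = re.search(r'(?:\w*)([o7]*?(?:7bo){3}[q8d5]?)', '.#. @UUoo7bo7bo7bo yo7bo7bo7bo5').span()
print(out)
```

(5, 18)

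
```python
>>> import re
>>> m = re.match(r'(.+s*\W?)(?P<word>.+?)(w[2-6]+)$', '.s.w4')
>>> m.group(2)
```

'.'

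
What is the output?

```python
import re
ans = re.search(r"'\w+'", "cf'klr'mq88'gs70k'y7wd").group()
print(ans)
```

Unlike `match`, `search` isn't anchored — it looks for the pattern anywhere in the string.
The match spans [2:7] → "'klr'".

'klr'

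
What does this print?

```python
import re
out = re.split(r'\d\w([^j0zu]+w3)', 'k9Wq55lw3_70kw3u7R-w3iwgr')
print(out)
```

['k', 'q55lw3', '_', 'kw3', 'u', '-w3', 'iwgr']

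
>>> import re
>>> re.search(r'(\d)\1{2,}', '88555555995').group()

A backreference is literal: `\1` must see the identical characters the first group matched.
`re.search` tries every starting position until one works.
The match spans [2:8] → '555555'.
Captured: group 1 = '5'.

'555555'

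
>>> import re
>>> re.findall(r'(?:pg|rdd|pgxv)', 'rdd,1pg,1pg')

['rdd', 'pg', 'pg']

Since nothing is captured, `findall` lists the 3 matched substrings directly.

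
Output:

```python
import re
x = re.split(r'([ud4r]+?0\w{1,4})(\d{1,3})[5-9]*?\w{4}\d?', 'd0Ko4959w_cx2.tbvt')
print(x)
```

['', 'd0Ko49', '59', '.tbvt']

The pattern matches one or more of one of [ud4r] (lazy), then the literal '0', then 1 to 4 of a word character (captured); then 1 to 3 of a digit (captured); then zero or more of a character in [5-9] (lazy), then exactly 4 of a word character, then optionally a digit.
Matches to split on: at [0:13] → 'd0Ko4959w_cx2'.
`re.split` interleaves the captured-group text with the surrounding fragments.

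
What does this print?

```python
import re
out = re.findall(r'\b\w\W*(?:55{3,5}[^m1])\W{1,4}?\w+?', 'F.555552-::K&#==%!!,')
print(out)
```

The pattern matches a word boundary (`\b`, zero-width); then a word character, then zero or more of a non-word character; then the literal '5', then 3 to 5 of a literal '5', then any character except [m1] (non-capturing group); then 1 to 4 of a non-word character (lazy), then one or more of a word character (lazy).
With no groups in the pattern, `findall` gives back each whole match — 1 here.

['F.555552-::K']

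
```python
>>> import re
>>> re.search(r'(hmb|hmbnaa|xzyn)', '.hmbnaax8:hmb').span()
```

Alternation isn't longest-match — the leftmost alternative that fits at this position is chosen.
`re.search` tries every starting position until one works.
The match spans [1:4] → 'hmb'.
Captured: group 1 = 'hmb'.

(1, 4)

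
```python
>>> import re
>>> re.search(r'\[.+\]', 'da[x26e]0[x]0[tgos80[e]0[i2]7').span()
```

(2, 28)

`re.search` tries every starting position until one works.
The match spans [2:28] → '[x26e]0[x]0[tgos80[e]0[i2]'.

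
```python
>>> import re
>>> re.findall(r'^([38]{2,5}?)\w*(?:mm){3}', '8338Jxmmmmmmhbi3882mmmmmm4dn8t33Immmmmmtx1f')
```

The pattern matches anchored at the start of the string; then 2 to 5 of one of [38] (lazy) (captured); then zero or more of a word character, then the literal 'mm' repeated 3 times.
With the lazy modifier that quantifier settles for the fewest repetitions that let the rest of the pattern succeed (the atoms after it are unaffected and can still be greedy).
Scanning left to right: at [0:39] match '8338Jxmmmmmmhbi3882mmmmmm4dn8t33Immmmmm', group 1 = '83'.
`findall` collects group 1 from the one match (1 total).

['83']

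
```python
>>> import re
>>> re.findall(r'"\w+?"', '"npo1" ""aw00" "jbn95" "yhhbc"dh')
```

['"npo1"', '"aw00"', '"jbn95"', '"yhhbc"']

Scanning left to right: at [0:6] → '"npo1"'; at [8:14] → '"aw00"'; at [15:22] → '"jbn95"'; at [23:30] → '"yhhbc"'.
No capturing groups, so `findall` returns the 4 full match strings.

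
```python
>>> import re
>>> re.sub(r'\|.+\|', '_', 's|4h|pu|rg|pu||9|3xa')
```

's_3xa'

Matches: at [1:17] → '|4h|pu|rg|pu||9|'.
`sub` substitutes '_' at each match site.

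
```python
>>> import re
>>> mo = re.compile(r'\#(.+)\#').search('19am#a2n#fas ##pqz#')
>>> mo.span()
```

(4, 19)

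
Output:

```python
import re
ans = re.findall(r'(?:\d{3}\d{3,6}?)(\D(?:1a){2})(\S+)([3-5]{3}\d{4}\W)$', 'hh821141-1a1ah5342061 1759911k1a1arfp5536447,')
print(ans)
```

[('k1a1a', 'rfp', '5536447,')]

Pattern: exactly 3 of a digit, then 3 to 6 of a digit (lazy) (non-capturing group); then a non-digit, then the literal '1a' repeated 2 times (captured); then one or more of a non-whitespace character (captured); then exactly 3 of a character in [3-5], then exactly 4 of a digit, then a non-word character (captured); then anchored at the end.
Walking the string: at [22:45] match '1759911k1a1arfp5536447,', groups = ('k1a1a', 'rfp', '5536447,').
Multiple groups make `findall` return tuples — one 3-tuple for the one match.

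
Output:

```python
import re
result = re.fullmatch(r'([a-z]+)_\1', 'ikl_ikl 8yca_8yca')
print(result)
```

`\1` is not a pattern — it's the concrete string captured by group 1, re-applied verbatim.
`fullmatch` succeeds only if the pattern covers the string from start to end.
Here there's no way to consume every character, so the call returns None.

None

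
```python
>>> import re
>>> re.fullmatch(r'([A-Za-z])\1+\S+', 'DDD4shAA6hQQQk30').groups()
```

('D',)

The match spans [0:16] → 'DDD4shAA6hQQQk30'.
Captured: group 1 = 'D'.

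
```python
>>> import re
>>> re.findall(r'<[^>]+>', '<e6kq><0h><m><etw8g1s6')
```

`findall` yields the raw match text (3 of them) because the pattern has no groups.

['<e6kq>', '<0h>', '<m>']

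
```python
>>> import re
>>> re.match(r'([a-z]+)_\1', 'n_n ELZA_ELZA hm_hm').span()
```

(0, 3)

The backreference `\1` re-matches whatever the first group consumed, character for character.
`re.match` won't scan ahead — the pattern has to work from the very first character.
The match spans [0:3] → 'n_n'.
Captured: group 1 = 'n'.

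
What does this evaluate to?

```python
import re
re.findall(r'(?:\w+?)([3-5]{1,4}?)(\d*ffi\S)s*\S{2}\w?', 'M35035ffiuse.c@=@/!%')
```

[('3', '5035ffiu')]

With the lazy modifier that quantifier settles for the fewest repetitions that let the rest of the pattern succeed (the atoms after it are unaffected and can still be greedy).
With 2 capturing groups, `findall` returns a 2-tuple per match.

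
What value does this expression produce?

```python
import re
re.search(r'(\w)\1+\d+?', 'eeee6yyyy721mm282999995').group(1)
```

After group 1 captures some text, `\1` only succeeds where that same text appears again.
Unlike `match`, `search` isn't anchored — it looks for the pattern anywhere in the string.
The match spans [0:5] → 'eeee6'.
Captured: group 1 = 'e'.

'e'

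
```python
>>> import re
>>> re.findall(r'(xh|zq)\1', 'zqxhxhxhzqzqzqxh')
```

`\1` is not a pattern — it's the concrete string captured by group 1, re-applied verbatim.
Because there's exactly one group, `findall` drops the full match and keeps group 1 from each hit.

['xh', 'zq']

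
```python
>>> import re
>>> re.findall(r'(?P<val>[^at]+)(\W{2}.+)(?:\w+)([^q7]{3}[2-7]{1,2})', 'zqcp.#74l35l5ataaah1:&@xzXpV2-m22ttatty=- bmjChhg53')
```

This matches one or more of any character except [at] (captured as 'val'); then exactly 2 of a non-word character, then one or more of any character (captured); then one or more of a word character (non-capturing group); then exactly 3 of any character except [q7], then 1 to 2 of a character in [2-7] (captured).
Scanning left to right: at [0:51] match 'zqcp.#74l35l5ataaah1:&@xzXpV2-m22ttatty=- bmjChhg53', groups = ('zqcp', '.#74l35l5ataaah1:&@xzXpV2-m22ttatty=- bmjC', 'hg53').
With 3 capturing groups, `findall` returns a 3-tuple per match.

[('zqcp', '.#74l35l5ataaah1:&@xzXpV2-m22ttatty=- bmjC', 'hg53')]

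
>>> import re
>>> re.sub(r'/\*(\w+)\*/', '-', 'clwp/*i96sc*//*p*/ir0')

Matches: at [4:13] → '/*i96sc*/'; at [13:18] → '/*p*/'.
`sub` substitutes '-' at each match site.

'clwp--ir0'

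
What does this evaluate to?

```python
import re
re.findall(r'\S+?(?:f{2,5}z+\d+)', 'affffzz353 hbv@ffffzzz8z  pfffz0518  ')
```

['affffzz353', 'hbv@ffffzzz8', 'pfffz0518']

This matches one or more of a non-whitespace character (lazy); then 2 to 5 of a literal 'f', then one or more of a literal 'z', then one or more of a digit (non-capturing group).
Walking the string: at [0:10] → 'affffzz353'; at [11:23] → 'hbv@ffffzzz8'; at [26:35] → 'pfffz0518'.
Since nothing is captured, `findall` lists the 3 matched substrings directly.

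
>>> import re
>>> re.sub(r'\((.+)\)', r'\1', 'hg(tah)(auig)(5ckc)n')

'hgtah)(auig)(5ckcn'

Each match is replaced using the text its own group 1 captured.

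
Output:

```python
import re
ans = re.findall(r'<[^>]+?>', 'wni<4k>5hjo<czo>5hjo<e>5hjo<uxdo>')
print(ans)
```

['<4k>', '<czo>', '<e>', '<uxdo>']

Scanning left to right: at [3:7] → '<4k>'; at [11:16] → '<czo>'; at [20:23] → '<e>'; at [27:33] → '<uxdo>'.
`findall` yields the raw match text (4 of them) because the pattern has no groups.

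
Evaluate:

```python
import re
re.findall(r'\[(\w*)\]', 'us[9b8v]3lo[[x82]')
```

['9b8v', 'x82']

With a single group, `findall` returns only what that group captured — 2 items.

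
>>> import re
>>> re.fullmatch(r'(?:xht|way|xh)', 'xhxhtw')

None

`fullmatch` succeeds only if the pattern covers the string from start to end.
Here there's no way to consume every character, so the call returns None.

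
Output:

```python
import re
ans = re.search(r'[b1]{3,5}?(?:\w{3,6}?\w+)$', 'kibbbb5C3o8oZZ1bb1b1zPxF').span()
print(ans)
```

Pattern: 3 to 5 of one of [b1] (lazy); then 3 to 6 of a word character (lazy), then one or more of a word character (non-capturing group); then anchored at the end.
The match spans [2:24] → 'bbbb5C3o8oZZ1bb1b1zPxF'.

(2, 24)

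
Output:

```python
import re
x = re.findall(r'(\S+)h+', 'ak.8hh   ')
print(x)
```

`findall` collects group 1 from the one match (1 total).

['ak.8h']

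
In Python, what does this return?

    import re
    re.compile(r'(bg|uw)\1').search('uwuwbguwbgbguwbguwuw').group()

'uwuw'

After group 1 captures some text, `\1` only succeeds where that same text appears again.
The match spans [0:4] → 'uwuw'.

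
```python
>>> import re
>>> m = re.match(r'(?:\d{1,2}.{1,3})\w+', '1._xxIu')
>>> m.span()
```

(0, 7)

This matches 1 to 2 of a digit, then 1 to 3 of any character (non-capturing group); then one or more of a word character.
`re.match` only tries the pattern at the start of the string.
The match spans [0:7] → '1._xxIu'.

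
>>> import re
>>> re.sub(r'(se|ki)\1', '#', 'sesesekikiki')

`\1` has to match the exact text group 1 already captured.
Matches: at [0:4] → 'sese'; at [6:10] → 'kiki'.
Every occurrence is swapped for '#'.

'#se#ki'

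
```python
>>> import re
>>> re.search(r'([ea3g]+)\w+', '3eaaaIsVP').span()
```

(0, 9)

Pattern: one or more of one of [ea3g] (captured); then one or more of a word character.
`search` walks the string left to right and returns the first match it finds.
The match spans [0:9] → '3eaaaIsVP'.
Captured: group 1 = '3eaaa'.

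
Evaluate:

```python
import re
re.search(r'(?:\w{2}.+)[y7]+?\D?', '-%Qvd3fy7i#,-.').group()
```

'Qvd3fy7i'

The pattern matches exactly 2 of a word character, then one or more of any character (non-capturing group); then one or more of one of [y7] (lazy), then optionally a non-digit.
`search` walks the string left to right and returns the first match it finds.
The match spans [2:10] → 'Qvd3fy7i'.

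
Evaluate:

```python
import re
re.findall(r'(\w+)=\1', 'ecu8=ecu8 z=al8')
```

['ecu8']

A backreference is literal: `\1` must see the identical characters the first group matched.
`findall` collects group 1 from the one match (1 total).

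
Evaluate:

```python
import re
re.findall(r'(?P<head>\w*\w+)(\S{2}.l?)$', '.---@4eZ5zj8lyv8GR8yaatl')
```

This matches zero or more of a word character, then one or more of a word character (captured as 'head'); then exactly 2 of a non-whitespace character, then any character, then optionally a literal 'l' (captured); then anchored at the end.
Scanning left to right: at [5:24] match '4eZ5zj8lyv8GR8yaatl', groups = ('4eZ5zj8lyv8GR8ya', 'atl').
Multiple groups make `findall` return tuples — one 2-tuple for the one match.

[('4eZ5zj8lyv8GR8ya', 'atl')]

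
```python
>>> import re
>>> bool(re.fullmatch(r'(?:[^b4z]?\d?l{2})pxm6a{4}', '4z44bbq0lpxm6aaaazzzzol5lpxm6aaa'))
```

False

Pattern: optionally any character except [b4z], then optionally a digit, then exactly 2 of the literal 'l' (non-capturing group); then a literal 'p', then the literal 'xm6', then exactly 4 of the literal 'a'.
`re.fullmatch` is like wrapping the pattern in `^…$` (in single-line mode).
Here the string isn't matched end-to-end, so the call returns None, and `bool(None)` is False.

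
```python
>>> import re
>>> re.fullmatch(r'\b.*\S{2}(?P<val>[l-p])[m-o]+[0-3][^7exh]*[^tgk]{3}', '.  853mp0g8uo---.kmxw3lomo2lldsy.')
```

None

`fullmatch` succeeds only if the pattern covers the string from start to end.
Here there's no way to consume every character, so the call returns None.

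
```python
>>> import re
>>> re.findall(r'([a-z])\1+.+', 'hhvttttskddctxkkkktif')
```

['h']

After group 1 captures some text, `\1` only succeeds where that same text appears again.
Because there's exactly one group, `findall` drops the full match and keeps group 1 from the one hit.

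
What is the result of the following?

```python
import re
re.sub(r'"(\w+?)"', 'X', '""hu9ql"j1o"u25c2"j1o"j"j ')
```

'"Xj1oXj1oXj '

Each match is replaced by 'X'.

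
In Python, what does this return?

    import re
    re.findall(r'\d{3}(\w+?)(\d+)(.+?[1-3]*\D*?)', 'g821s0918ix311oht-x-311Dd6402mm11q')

[('s', '0918', 'i'), ('Dd', '6402', 'm')]

A `+?`/`*?`/`{m,n}?` starts at its minimum and grows only as far as needed for what follows to match.
With 3 capturing groups, `findall` returns a 3-tuple per match.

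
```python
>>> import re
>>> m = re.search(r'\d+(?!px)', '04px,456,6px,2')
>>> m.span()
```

(0, 1)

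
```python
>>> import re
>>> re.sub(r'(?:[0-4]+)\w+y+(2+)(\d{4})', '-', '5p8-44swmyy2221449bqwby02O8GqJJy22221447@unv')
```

'5p8--@unv'

This matches one or more of a character in [0-4] (non-capturing group); then one or more of a word character, then one or more of the literal 'y'; then one or more of a literal '2' (captured); then exactly 4 of a digit (captured).
Matches: at [4:40] → '44swmyy2221449bqwby02O8GqJJy22221447'.
Every occurrence is swapped for '-'.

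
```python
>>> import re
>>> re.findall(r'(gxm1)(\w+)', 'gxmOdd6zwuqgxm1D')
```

Pattern: the literal 'gx', then the literal 'm1' (captured); then one or more of a word character (captured).
Matches: at [11:16] match 'gxm1D', groups = ('gxm1', 'D').
Multiple groups make `findall` return tuples — one 2-tuple for the one match.

[('gxm1', 'D')]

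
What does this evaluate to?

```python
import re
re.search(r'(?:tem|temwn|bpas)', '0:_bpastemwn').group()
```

Unlike `match`, `search` isn't anchored — it looks for the pattern anywhere in the string.
The match spans [3:7] → 'bpas'.

'bpas'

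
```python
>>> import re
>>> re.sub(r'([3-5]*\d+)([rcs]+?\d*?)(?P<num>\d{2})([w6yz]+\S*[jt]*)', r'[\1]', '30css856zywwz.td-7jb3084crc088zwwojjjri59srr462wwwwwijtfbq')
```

'[30]'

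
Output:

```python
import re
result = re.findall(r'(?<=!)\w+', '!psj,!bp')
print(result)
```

['psj', 'bp']

Because the assertion is zero-width, the text it checks is not consumed and won't appear in the result.
Since nothing is captured, `findall` lists the 2 matched substrings directly.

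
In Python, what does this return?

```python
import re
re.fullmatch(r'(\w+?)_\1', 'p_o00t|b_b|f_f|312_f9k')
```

`fullmatch` succeeds only if the pattern covers the string from start to end.
Here the string isn't matched end-to-end, so the call returns None.

None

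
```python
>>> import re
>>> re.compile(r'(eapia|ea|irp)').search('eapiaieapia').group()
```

Alternation tries branches left to right and keeps the first one that lets the overall match succeed at that position.
`search` walks the string left to right and returns the first match it finds.
The match spans [0:5] → 'eapia'.
Captured: group 1 = 'eapia'.

'eapia'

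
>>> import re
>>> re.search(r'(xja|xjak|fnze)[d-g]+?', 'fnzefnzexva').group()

'fnzef'

The match spans [0:5] → 'fnzef'.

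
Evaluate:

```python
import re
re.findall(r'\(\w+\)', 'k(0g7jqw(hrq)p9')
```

['(hrq)']

Matches: at [8:13] → '(hrq)'.
With no groups in the pattern, `findall` gives back each whole match — 1 here.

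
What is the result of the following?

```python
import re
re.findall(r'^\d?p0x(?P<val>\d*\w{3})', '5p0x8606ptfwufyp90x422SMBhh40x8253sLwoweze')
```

['8606ptf']

This matches anchored at the start of the string; then optionally a digit, then the literal 'p0x'; then zero or more of a digit, then exactly 3 of a word character (captured as 'val').
One capturing group, so `findall` returns just the captured substring from the one match — 1 in all.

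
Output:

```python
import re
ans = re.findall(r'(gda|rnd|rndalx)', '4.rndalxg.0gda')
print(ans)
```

Branches in `(...|...)` are attempted left-to-right; the first branch that allows the whole pattern to succeed is taken.
Walking the string: at [2:5] match 'rnd', group 1 = 'rnd'; at [11:14] match 'gda', group 1 = 'gda'.
With a single group, `findall` returns only what that group captured — 2 items.

['rnd', 'gda']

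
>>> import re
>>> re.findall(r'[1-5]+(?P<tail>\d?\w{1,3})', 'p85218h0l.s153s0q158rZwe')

['8h0l', 's0q', '8rZw']

This matches one or more of a character in [1-5]; then optionally a digit, then 1 to 3 of a word character (captured as 'tail').
With a single group, `findall` returns only what that group captured — 3 items.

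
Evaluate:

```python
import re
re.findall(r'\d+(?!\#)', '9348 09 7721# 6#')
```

['9348', '09', '772']

Because the assertion is negative and zero-width, positions next to the forbidden text are skipped.
With no groups in the pattern, `findall` gives back each whole match — 3 here.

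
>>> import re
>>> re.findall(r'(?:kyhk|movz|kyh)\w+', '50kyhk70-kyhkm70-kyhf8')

Walking the string: at [2:8] → 'kyhk70'; at [9:16] → 'kyhkm70'; at [17:22] → 'kyhf8'.
With no groups in the pattern, `findall` gives back each whole match — 3 here.

['kyhk70', 'kyhkm70', 'kyhf8']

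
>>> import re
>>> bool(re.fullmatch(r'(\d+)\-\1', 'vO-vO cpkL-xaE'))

False

The backreference `\1` re-matches whatever the first group consumed, character for character.
`fullmatch` succeeds only if the pattern covers the string from start to end.
Here the string isn't matched end-to-end, so the call returns None, and `bool(None)` is False.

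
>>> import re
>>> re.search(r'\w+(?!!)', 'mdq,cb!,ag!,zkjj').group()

'mdq'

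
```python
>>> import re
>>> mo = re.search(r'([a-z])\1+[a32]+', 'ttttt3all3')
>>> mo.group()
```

'ttttt3a'

A backreference is literal: `\1` must see the identical characters the first group matched.
The match spans [0:7] → 'ttttt3a'.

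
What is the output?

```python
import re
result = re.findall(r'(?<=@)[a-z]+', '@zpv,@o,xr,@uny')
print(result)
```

['zpv', 'o', 'uny']

Lookahead/lookbehind check context without consuming it, so the matched span excludes the asserted characters.
Matches: at [1:4] → 'zpv'; at [6:7] → 'o'; at [12:15] → 'uny'.
`findall` yields the raw match text (3 of them) because the pattern has no groups.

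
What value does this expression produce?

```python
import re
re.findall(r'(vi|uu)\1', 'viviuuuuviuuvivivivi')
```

['vi', 'uu', 'vi', 'vi']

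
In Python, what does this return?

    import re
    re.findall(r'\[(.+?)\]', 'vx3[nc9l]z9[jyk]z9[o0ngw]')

Because the quantifier is non-greedy, it stops expanding at the earliest point where the rest of the pattern can succeed.
Walking the string: at [3:9] match '[nc9l]', group 1 = 'nc9l'; at [11:16] match '[jyk]', group 1 = 'jyk'; at [18:25] match '[o0ngw]', group 1 = 'o0ngw'.
Because there's exactly one group, `findall` drops the full match and keeps group 1 from each hit.

['nc9l', 'jyk', 'o0ngw']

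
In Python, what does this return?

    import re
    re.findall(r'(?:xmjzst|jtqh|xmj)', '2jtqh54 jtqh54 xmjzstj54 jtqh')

`|` is ordered: at each position the engine commits to the first alternative that works.
Scanning left to right: at [1:5] → 'jtqh'; at [8:12] → 'jtqh'; at [15:21] → 'xmjzst'; at [25:29] → 'jtqh'.
Since nothing is captured, `findall` lists the 4 matched substrings directly.

['jtqh', 'jtqh', 'xmjzst', 'jtqh']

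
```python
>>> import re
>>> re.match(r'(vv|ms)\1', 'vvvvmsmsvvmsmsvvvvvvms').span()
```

(0, 4)

After group 1 captures some text, `\1` only succeeds where that same text appears again.
`re.match` only tries the pattern at the start of the string.
The match spans [0:4] → 'vvvv'.
Captured: group 1 = 'vv'.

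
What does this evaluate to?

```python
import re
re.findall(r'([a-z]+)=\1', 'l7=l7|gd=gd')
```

`\1` is not a pattern — it's the concrete string captured by group 1, re-applied verbatim.
Because there's exactly one group, `findall` drops the full match and keeps group 1 from the one hit.

['gd']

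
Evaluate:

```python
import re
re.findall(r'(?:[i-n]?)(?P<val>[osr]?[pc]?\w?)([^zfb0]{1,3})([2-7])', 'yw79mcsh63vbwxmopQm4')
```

[('y', 'w', '7'), ('cs', 'h6', '3'), ('opQ', 'm', '4')]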